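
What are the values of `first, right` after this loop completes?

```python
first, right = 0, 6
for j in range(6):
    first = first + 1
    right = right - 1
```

first goes 0→6, right goes 6→0
`first, right` takes the values: (0, 6) → (1, 6) → (1, 5) → (2, 5) → (2, 4) → (3, 4) → (3, 3) → (4, 3) → (4, 2) → (5, 2) → (5, 1) → (6, 1) → (6, 0)

Answer: 6, 0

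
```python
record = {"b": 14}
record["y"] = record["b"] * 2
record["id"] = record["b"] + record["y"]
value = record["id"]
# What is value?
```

Trace:
`record = {"b": 14}` → record = {'b': 14}
`record["y"] = record["b"] * 2` → record = {'b': 14, 'y': 28}
`record["id"] = record["b"] + record["y"]` → record = {'b': 14, 'y': 28, 'id': 42}
`value = record["id"]` → value = 42
So value = 42

Answer: 42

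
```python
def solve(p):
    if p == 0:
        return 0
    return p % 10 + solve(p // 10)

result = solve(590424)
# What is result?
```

Sum of digits of 590424: 4 + 2 + 4 + 0 + 9 + 5 = 24

Answer: 24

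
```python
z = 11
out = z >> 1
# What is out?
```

Trace:
`z = 11` → z = 11
`out = z >> 1` → out = 5
So out = 5

Answer: 5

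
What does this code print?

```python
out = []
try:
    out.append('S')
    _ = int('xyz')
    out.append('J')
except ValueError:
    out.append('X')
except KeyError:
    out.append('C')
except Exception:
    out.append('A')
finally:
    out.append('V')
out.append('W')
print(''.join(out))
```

Execution trace: 'S' (try body) → 'X' (except ValueError) → 'V' (finally) → 'W' (after the try/except). Output: SXVW

Answer: SXVW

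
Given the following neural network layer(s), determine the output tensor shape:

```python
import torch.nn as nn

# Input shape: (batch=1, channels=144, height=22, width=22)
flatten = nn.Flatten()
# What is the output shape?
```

Input: (1, 144, 22, 22) -> Output: (1, 69696)

Answer: (1, 69696)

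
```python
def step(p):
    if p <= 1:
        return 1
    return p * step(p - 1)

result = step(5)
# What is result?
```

step(5) = 5 * 4 * 3 * 2 * 1 = 120

Answer: 120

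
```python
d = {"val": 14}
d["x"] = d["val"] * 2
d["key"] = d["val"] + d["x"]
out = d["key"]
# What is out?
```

Trace:
`d = {"val": 14}` → d = {'val': 14}
`d["x"] = d["val"] * 2` → d = {'val': 14, 'x': 28}
`d["key"] = d["val"] + d["x"]` → d = {'val': 14, 'x': 28, 'key': 42}
`out = d["key"]` → out = 42
So out = 42

Answer: 42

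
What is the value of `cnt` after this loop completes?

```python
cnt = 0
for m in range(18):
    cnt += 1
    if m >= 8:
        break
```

Loop breaks when m reaches 8, cnt is 9
`cnt` takes the values: 0 → 1 → 2 → 3 → 4 → 5 → 6 → 7 → 8 → 9

Answer: 9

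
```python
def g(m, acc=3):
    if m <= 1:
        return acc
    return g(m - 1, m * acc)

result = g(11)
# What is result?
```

Accumulator trace (n, acc): (11, 3) -> (10, 33) -> (9, 330) -> (8, 2970) -> (7, 23760) -> (6, 166320) -> (5, 997920) -> (4, 4989600) -> (3, 19958400) -> (2, 59875200) -> (1, 119750400) -> return 119750400

Answer: 119750400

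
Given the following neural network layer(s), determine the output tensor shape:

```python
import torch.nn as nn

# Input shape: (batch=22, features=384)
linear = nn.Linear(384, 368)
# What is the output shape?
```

Input: (22, 384) -> Output: (22, 368)

Answer: (22, 368)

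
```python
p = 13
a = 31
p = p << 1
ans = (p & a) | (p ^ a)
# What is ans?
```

Trace:
`p = 13` → p = 13
`a = 31` → a = 31
`p = p << 1` → p = 26
`ans = (p & a) | (p ^ a)` → ans = 31
So ans = 31

Answer: 31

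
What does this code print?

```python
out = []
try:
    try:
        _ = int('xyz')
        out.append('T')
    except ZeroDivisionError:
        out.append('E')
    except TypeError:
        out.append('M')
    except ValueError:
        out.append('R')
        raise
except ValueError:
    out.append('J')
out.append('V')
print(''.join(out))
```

Execution trace: 'R' (inner except ValueError) → 'J' (outer except ValueError) → 'V' (after the try/except). Output: RJV

Answer: RJV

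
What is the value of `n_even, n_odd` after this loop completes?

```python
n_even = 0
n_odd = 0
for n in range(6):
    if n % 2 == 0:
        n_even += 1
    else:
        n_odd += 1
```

Count evens and odds in range(6)
`n_even, n_odd` takes the values: (0, 0) → (1, 0) → (1, 1) → (2, 1) → (2, 2) → (3, 2) → (3, 3)

Answer: 3, 3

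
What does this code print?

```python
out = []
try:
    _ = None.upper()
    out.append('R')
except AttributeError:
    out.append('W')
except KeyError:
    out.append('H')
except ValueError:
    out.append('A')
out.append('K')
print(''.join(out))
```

Execution trace: 'W' (except AttributeError) → 'K' (after the try/except). Output: WK

Answer: WK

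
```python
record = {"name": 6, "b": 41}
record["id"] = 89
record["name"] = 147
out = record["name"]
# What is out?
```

Trace:
`record = {"name": 6, "b": 41}` → record = {'name': 6, 'b': 41}
`record["id"] = 89` → record = {'name': 6, 'b': 41, 'id': 89}
`record["name"] = 147` → record = {'name': 147, 'b': 41, 'id': 89}
`out = record["name"]` → out = 147
So out = 147

Answer: 147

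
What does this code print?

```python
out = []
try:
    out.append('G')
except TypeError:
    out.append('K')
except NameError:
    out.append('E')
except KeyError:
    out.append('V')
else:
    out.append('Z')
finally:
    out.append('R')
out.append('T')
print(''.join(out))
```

Execution trace: 'G' (try body, no exception) → 'Z' (else) → 'R' (finally) → 'T' (after the try/except). Output: GZRT

Answer: GZRT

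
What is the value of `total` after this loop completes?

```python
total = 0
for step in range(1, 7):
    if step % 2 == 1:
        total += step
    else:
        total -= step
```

Add odd, subtract even
`total` takes the values: 0 → 1 → -1 → 2 → -2 → 3 → -3

Answer: -3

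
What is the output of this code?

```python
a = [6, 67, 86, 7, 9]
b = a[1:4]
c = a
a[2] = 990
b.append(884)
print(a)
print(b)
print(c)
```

Key concept: slice vs alias.
Step by step:
`a = [6, 67, 86, 7, 9]` → a = [6, 67, 86, 7, 9]
`b = a[1:4]` → b = [67, 86, 7]
`c = a` → c = [6, 67, 86, 7, 9] (same object as a)
`a[2] = 990` → a = [6, 67, 990, 7, 9] (same object as c); c = [6, 67, 990, 7, 9] (same object as a)
`b.append(884)` → b = [67, 86, 7, 884]
`print(a)` → prints [6, 67, 990, 7, 9]
`print(b)` → prints [67, 86, 7, 884]
`print(c)` → prints [6, 67, 990, 7, 9]

Answer:
[6, 67, 990, 7, 9]
[67, 86, 7, 884]
[6, 67, 990, 7, 9]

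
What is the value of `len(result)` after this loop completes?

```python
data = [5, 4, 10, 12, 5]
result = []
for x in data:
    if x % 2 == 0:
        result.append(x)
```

Count even numbers in [5, 4, 10, 12, 5]
`result` takes the values: [] → [4] → [4, 10] → [4, 10, 12]
So `len(result)` = 3

Answer: 3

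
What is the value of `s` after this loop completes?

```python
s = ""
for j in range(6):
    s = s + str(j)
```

Concatenate digits 0 to 5
`s` takes the values: "" → "0" → "01" → "012" → "0123" → "01234" → "012345"

Answer: "012345"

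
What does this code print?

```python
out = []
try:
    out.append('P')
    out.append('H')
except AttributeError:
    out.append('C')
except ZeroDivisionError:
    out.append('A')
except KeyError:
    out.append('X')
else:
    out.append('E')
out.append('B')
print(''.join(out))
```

Execution trace: 'P' (try body) → 'H' (try body, no exception) → 'E' (else) → 'B' (after the try/except). Output: PHEB

Answer: PHEB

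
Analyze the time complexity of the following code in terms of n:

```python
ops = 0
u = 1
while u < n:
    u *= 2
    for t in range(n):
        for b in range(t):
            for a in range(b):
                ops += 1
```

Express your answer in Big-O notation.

Each loop level contributes: log n × n × n × n. Multiplying the contributions gives O(n^3 log n).

Answer: O(n^3 log n)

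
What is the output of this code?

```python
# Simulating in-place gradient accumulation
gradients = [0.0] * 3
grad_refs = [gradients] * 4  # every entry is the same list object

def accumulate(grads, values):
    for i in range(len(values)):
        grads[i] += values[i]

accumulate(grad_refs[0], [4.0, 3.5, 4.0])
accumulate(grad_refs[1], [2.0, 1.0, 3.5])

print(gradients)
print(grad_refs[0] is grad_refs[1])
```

Key concept: gradient accumulation aliasing.
Step by step:
`gradients = [0.0] * 3` → gradients = [0.0, 0.0, 0.0]
`grad_refs = [gradients] * 4` → grad_refs = [[0.0, 0.0, 0.0], [0.0, 0.0, 0.0], [0.0, 0.0, 0.0], [0.0, 0.0, 0.0]]
`accumulate(grad_refs[0], [4.0, 3.5, 4.0])` → gradients = [4.0, 3.5, 4.0]; grad_refs = [[4.0, 3.5, 4.0], [4.0, 3.5, 4.0], [4.0, 3.5, 4.0], [4.0, 3.5, 4.0]]
`accumulate(grad_refs[1], [2.0, 1.0, 3.5])` → gradients = [6.0, 4.5, 7.5]; grad_refs = [[6.0, 4.5, 7.5], [6.0, 4.5, 7.5], [6.0, 4.5, 7.5], [6.0, 4.5, 7.5]]
`print(gradients)` → prints [6.0, 4.5, 7.5]
`print(grad_refs[0] is grad_refs[1])` → prints True

Answer:
[6.0, 4.5, 7.5]
True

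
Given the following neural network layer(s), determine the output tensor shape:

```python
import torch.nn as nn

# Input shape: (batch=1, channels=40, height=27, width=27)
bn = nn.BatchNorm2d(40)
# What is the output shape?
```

Input: (1, 40, 27, 27) -> Output: (1, 40, 27, 27)

Answer: (1, 40, 27, 27)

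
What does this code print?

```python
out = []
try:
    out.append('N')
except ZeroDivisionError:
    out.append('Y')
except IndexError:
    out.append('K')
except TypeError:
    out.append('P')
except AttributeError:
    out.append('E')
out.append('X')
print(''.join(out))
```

Execution trace: 'N' (try body, no exception) → 'X' (after the try/except). Output: NX

Answer: NX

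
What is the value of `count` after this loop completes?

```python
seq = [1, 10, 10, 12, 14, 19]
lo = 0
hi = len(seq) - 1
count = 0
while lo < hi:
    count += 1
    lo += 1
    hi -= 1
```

Iterations until pointers meet (list length 6)
`count` takes the values: 0 → 1 → 2 → 3

Answer: 3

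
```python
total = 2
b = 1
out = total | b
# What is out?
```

Trace:
`total = 2` → total = 2
`b = 1` → b = 1
`out = total | b` → out = 3
So out = 3

Answer: 3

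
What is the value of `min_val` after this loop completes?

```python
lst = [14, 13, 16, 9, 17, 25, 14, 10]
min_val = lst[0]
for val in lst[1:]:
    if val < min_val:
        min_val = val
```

Minimum of [14, 13, 16, 9, 17, 25, 14, 10]
`min_val` takes the values: 14 → 13 → 9

Answer: 9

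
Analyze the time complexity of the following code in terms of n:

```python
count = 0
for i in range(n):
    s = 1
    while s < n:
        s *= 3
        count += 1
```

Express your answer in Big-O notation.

Each loop level contributes: n × log n. Multiplying the contributions gives O(n log n).

Answer: O(n log n)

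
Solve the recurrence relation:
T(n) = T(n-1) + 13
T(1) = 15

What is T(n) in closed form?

Unrolling: T(n) = T(1) + 13·(n-1) = 15 + 13(n-1) = 13n + 2.

Answer: T(n) = 13n + 2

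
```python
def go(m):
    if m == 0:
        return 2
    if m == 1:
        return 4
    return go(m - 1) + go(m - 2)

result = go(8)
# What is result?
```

Build up from base cases: go(0)=2, go(1)=4, go(2)=6, go(3)=10, go(4)=16, go(5)=26, go(6)=42, ..., go(8)=110

Answer: 110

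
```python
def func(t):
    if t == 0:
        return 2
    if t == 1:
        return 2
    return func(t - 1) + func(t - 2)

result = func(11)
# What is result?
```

Build up from base cases: func(0)=2, func(1)=2, func(2)=4, func(3)=6, func(4)=10, func(5)=16, func(6)=26, ..., func(11)=288

Answer: 288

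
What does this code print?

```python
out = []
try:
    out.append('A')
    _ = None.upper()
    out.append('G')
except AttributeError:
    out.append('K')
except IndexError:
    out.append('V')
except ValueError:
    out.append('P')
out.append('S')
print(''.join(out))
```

Execution trace: 'A' (try body) → 'K' (except AttributeError) → 'S' (after the try/except). Output: AKS

Answer: AKS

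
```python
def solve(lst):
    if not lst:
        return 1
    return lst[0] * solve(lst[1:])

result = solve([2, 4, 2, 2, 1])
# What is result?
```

Product over [2, 4, 2, 2, 1] = 2 * 4 * 2 * 2 * 1 = 32

Answer: 32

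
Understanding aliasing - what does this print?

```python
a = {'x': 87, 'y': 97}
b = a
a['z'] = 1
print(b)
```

Key concept: dict aliasing.
Step by step:
`a = {'x': 87, 'y': 97}` → a = {'x': 87, 'y': 97}
`b = a` → b = {'x': 87, 'y': 97} (same object as a)
`a['z'] = 1` → a = {'x': 87, 'y': 97, 'z': 1} (same object as b); b = {'x': 87, 'y': 97, 'z': 1} (same object as a)
`print(b)` → prints {'x': 87, 'y': 97, 'z': 1}

Answer: {'x': 87, 'y': 97, 'z': 1}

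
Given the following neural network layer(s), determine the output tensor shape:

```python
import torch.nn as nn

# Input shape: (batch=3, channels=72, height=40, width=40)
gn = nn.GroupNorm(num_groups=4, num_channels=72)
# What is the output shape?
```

Input: (3, 72, 40, 40) -> Output: (3, 72, 40, 40)

Answer: (3, 72, 40, 40)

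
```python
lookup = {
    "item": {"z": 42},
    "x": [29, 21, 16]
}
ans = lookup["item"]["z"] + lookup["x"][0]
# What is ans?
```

Trace:
`lookup = { ...` → lookup = {'item': {'z': 42}, 'x': [29, 21, 16]}
`ans = lookup["item"]["z"] + lookup["x"][0]` → ans = 71
So ans = 71

Answer: 71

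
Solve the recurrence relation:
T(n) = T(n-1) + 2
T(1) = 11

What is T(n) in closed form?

Unrolling: T(n) = T(1) + 2·(n-1) = 11 + 2(n-1) = 2n + 9.

Answer: T(n) = 2n + 9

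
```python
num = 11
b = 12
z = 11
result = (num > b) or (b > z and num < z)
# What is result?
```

Trace:
`num = 11` → num = 11
`b = 12` → b = 12
`z = 11` → z = 11
`result = (num > b) or (b > z and num < z)` → result = False
So result = False

Answer: False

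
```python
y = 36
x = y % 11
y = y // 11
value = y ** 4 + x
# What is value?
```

Trace:
`y = 36` → y = 36
`x = y % 11` → x = 3
`y = y // 11` → y = 3
`value = y ** 4 + x` → value = 84
So value = 84

Answer: 84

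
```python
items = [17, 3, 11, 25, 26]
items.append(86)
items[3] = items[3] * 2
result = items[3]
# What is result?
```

Trace:
`items = [17, 3, 11, 25, 26]` → items = [17, 3, 11, 25, 26]
`items.append(86)` → items = [17, 3, 11, 25, 26, 86]
`items[3] = items[3] * 2` → items = [17, 3, 11, 50, 26, 86]
`result = items[3]` → result = 50
So result = 50

Answer: 50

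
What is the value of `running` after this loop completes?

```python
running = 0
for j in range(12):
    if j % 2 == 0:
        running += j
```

Sum of even numbers 0 to 11
`running` takes the values: 0 → 2 → 6 → 12 → 20 → 30

Answer: 30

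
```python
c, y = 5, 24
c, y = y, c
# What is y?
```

Trace:
`c, y = 5, 24` → c = 5; y = 24
`c, y = y, c` → c = 24; y = 5
So y = 5

Answer: 5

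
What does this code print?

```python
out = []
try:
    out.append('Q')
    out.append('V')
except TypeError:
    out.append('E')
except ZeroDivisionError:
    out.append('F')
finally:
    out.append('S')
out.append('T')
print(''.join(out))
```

Execution trace: 'Q' (try body) → 'V' (try body, no exception) → 'S' (finally) → 'T' (after the try/except). Output: QVST

Answer: QVST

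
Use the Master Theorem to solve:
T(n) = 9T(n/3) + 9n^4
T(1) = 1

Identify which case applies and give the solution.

a=9, b=3, f(n)=9n^4. log_3(9) = 2. Since c=4 > 2 and the regularity condition holds (9(n/3)^4 = (9/3^4)n^4 with 9/3^4 < 1), Case 3 applies: T(n) = Θ(f(n)) = O(n^4).

Answer: O(n^4) - Case 3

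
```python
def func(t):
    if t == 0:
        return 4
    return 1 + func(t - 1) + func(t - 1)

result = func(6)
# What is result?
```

func(t) = 1 + 2·func(t-1), func(0)=4. Closed form: (4+1)·2^6 - 1 = 319.

Answer: 319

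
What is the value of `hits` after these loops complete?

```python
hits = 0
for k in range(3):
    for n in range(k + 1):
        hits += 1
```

Triangle: 1 + 2 + ... + 3
`hits` takes the values: 0 → 1 → 2 → 3 → 4 → 5 → 6

Answer: 6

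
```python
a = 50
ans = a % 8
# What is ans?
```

Trace:
`a = 50` → a = 50
`ans = a % 8` → ans = 2
So ans = 2

Answer: 2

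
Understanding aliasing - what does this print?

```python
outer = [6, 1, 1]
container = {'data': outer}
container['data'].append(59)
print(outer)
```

Key concept: dict holds reference to list.
Step by step:
`outer = [6, 1, 1]` → outer = [6, 1, 1]
`container = {'data': outer}` → container = {'data': [6, 1, 1]}
`container['data'].append(59)` → outer = [6, 1, 1, 59]; container = {'data': [6, 1, 1, 59]}
`print(outer)` → prints [6, 1, 1, 59]

Answer: [6, 1, 1, 59]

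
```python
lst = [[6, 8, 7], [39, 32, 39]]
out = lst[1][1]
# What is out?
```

Trace:
`lst = [[6, 8, 7], [39, 32, 39]]` → lst = [[6, 8, 7], [39, 32, 39]]
`out = lst[1][1]` → out = 32
So out = 32

Answer: 32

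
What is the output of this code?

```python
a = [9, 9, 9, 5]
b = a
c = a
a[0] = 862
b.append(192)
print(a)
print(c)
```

Key concept: multiple aliases.
Step by step:
`a = [9, 9, 9, 5]` → a = [9, 9, 9, 5]
`b = a` → b = [9, 9, 9, 5] (same object as a)
`c = a` → c = [9, 9, 9, 5] (same object as a, b)
`a[0] = 862` → a = [862, 9, 9, 5] (same object as b, c); b = [862, 9, 9, 5] (same object as a, c); c = [862, 9, 9, 5] (same object as a, b)
`b.append(192)` → a = [862, 9, 9, 5, 192] (same object as b, c); b = [862, 9, 9, 5, 192] (same object as a, c); c = [862, 9, 9, 5, 192] (same object as a, b)
`print(a)` → prints [862, 9, 9, 5, 192]
`print(c)` → prints [862, 9, 9, 5, 192]

Answer:
[862, 9, 9, 5, 192]
[862, 9, 9, 5, 192]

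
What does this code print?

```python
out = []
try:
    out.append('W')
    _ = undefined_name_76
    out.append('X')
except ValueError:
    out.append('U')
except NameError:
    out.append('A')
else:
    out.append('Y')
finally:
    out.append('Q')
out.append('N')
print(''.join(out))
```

Execution trace: 'W' (try body) → 'A' (except NameError) → 'Q' (finally) → 'N' (after the try/except). Output: WAQN

Answer: WAQN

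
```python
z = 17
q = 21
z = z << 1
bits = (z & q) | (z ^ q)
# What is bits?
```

Trace:
`z = 17` → z = 17
`q = 21` → q = 21
`z = z << 1` → z = 34
`bits = (z & q) | (z ^ q)` → bits = 55
So bits = 55

Answer: 55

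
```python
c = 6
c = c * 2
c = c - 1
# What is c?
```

Trace:
`c = 6` → c = 6
`c = c * 2` → c = 12
`c = c - 1` → c = 11
So c = 11

Answer: 11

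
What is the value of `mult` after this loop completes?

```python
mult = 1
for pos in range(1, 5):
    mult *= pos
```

4! = 24
`mult` takes the values: 1 → 2 → 6 → 24

Answer: 24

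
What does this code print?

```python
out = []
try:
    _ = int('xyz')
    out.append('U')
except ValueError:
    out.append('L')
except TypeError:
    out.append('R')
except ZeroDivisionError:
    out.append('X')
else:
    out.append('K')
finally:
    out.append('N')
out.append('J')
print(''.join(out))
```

Execution trace: 'L' (except ValueError) → 'N' (finally) → 'J' (after the try/except). Output: LNJ

Answer: LNJ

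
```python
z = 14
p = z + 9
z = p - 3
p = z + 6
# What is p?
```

Trace:
`z = 14` → z = 14
`p = z + 9` → p = 23
`z = p - 3` → z = 20
`p = z + 6` → p = 26
So p = 26

Answer: 26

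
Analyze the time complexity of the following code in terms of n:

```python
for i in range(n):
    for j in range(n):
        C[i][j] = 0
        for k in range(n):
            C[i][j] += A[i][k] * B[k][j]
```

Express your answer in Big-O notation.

This is Naive matrix multiplication. Time complexity: O(n³).

Answer: O(n³)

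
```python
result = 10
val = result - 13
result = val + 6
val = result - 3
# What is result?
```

Trace:
`result = 10` → result = 10
`val = result - 13` → val = -3
`result = val + 6` → result = 3
`val = result - 3` → val = 0
So result = 3

Answer: 3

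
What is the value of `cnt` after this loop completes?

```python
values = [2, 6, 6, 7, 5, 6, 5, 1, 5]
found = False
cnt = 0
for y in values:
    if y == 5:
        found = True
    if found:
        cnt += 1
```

Count elements after first 5 in [2, 6, 6, 7, 5, 6, 5, 1, 5]
`cnt` takes the values: 0 → 1 → 2 → 3 → 4 → 5

Answer: 5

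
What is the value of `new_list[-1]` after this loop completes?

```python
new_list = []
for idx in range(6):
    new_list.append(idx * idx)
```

Last element of squares 0 to 5
`new_list` takes the values: [] → [0] → [0, 1] → [0, 1, 4] → [0, 1, 4, 9] → [0, 1, 4, 9, 16] → [0, 1, 4, 9, 16, 25]
So `new_list[-1]` = 25

Answer: 25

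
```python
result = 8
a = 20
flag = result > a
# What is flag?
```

Trace:
`result = 8` → result = 8
`a = 20` → a = 20
`flag = result > a` → flag = False
So flag = False

Answer: False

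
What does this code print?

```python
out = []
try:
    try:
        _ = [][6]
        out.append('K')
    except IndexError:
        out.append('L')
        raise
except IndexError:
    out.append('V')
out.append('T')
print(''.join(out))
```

Execution trace: 'L' (inner except IndexError) → 'V' (outer except IndexError) → 'T' (after the try/except). Output: LVT

Answer: LVT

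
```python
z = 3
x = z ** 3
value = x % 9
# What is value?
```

Trace:
`z = 3` → z = 3
`x = z ** 3` → x = 27
`value = x % 9` → value = 0
So value = 0

Answer: 0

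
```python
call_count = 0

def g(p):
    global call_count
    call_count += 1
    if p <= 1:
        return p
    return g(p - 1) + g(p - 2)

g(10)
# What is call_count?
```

Calls(p) = 1 + Calls(p-1) + Calls(p-2); Calls(0)=Calls(1)=1. For p=10 this gives 177.

Answer: 177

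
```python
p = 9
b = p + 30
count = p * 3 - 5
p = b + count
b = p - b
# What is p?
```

Trace:
`p = 9` → p = 9
`b = p + 30` → b = 39
`count = p * 3 - 5` → count = 22
`p = b + count` → p = 61
`b = p - b` → b = 22
So p = 61

Answer: 61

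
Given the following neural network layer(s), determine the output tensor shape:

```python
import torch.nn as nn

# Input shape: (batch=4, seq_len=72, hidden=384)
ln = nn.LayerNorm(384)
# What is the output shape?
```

Input: (4, 72, 384) -> Output: (4, 72, 384)

Answer: (4, 72, 384)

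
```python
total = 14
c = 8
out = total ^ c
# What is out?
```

Trace:
`total = 14` → total = 14
`c = 8` → c = 8
`out = total ^ c` → out = 6
So out = 6

Answer: 6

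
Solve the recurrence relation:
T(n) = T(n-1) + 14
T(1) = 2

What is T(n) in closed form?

Unrolling: T(n) = T(1) + 14·(n-1) = 2 + 14(n-1) = 14n - 12.

Answer: T(n) = 14n - 12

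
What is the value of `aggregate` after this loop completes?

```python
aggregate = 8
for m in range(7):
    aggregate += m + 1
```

Start at 8, add 1 to 7 = 36
`aggregate` takes the values: 8 → 9 → 11 → 14 → 18 → 23 → 29 → 36

Answer: 36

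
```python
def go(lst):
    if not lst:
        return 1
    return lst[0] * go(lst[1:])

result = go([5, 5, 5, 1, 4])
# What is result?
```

Product over [5, 5, 5, 1, 4] = 5 * 5 * 5 * 1 * 4 = 500

Answer: 500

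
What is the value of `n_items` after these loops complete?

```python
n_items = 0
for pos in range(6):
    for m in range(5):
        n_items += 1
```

6 * 5 = 30
`n_items` takes the values: 0 → 1 → 2 → 3 → 4 → 5 → 6 → 7 → 8 → 9 → 10 → 11 → 12 → 13 → 14 → 15 → 16 → 17 → 18 → 19 → 20 → 21 → 22 → 23 → 24 → 25 → 26 → 27 → 28 → 29 → 30

Answer: 30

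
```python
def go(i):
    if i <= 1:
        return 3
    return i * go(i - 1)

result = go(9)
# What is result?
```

go(9) = 9 * 8 * 7 * 6 * 5 * 4 * 3 * 2 * 3 = 1088640

Answer: 1088640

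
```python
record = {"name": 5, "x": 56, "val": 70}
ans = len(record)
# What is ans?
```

Trace:
`record = {"name": 5, "x": 56, "val": 70}` → record = {'name': 5, 'x': 56, 'val': 70}
`ans = len(record)` → ans = 3
So ans = 3

Answer: 3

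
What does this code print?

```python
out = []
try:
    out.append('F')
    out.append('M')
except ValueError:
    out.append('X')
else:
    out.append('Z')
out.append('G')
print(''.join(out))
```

Execution trace: 'F' (try body) → 'M' (try body, no exception) → 'Z' (else) → 'G' (after the try/except). Output: FMZG

Answer: FMZG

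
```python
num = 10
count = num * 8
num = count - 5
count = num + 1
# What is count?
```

Trace:
`num = 10` → num = 10
`count = num * 8` → count = 80
`num = count - 5` → num = 75
`count = num + 1` → count = 76
So count = 76

Answer: 76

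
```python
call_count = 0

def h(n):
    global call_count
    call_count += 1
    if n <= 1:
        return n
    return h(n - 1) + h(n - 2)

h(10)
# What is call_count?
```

Calls(n) = 1 + Calls(n-1) + Calls(n-2); Calls(0)=Calls(1)=1. For n=10 this gives 177.

Answer: 177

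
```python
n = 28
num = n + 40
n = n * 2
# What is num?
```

Trace:
`n = 28` → n = 28
`num = n + 40` → num = 68
`n = n * 2` → n = 56
So num = 68

Answer: 68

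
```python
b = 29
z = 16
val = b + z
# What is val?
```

Trace:
`b = 29` → b = 29
`z = 16` → z = 16
`val = b + z` → val = 45
So val = 45

Answer: 45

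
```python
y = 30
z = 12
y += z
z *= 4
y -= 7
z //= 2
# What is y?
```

Trace:
`y = 30` → y = 30
`z = 12` → z = 12
`y += z` → y = 42
`z *= 4` → z = 48
`y -= 7` → y = 35
`z //= 2` → z = 24
So y = 35

Answer: 35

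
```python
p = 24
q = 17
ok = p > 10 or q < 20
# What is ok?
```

Trace:
`p = 24` → p = 24
`q = 17` → q = 17
`ok = p > 10 or q < 20` → ok = True
So ok = True

Answer: True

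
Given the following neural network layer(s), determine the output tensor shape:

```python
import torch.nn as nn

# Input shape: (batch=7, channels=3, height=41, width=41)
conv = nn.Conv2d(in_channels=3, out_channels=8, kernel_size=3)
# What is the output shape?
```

Input: (7, 3, 41, 41) -> Output: (7, 8, 39, 39)

Answer: (7, 8, 39, 39)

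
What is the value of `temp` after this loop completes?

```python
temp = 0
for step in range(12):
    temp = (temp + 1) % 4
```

Increment mod 4, 12 times = 0
`temp` takes the values: 0 → 1 → 2 → 3 → 0 → 1 → 2 → 3 → 0 → 1 → 2 → 3 → 0

Answer: 0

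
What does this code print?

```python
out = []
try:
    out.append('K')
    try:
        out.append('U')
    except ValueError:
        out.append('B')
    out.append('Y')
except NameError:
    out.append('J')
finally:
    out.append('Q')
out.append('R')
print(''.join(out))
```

Execution trace: 'K' (try body) → 'U' (inner try body, no exception) → 'Y' (try body, no exception) → 'Q' (finally) → 'R' (after the try/except). Output: KUYQR

Answer: KUYQR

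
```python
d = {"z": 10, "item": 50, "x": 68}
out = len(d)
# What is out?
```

Trace:
`d = {"z": 10, "item": 50, "x": 68}` → d = {'z': 10, 'item': 50, 'x': 68}
`out = len(d)` → out = 3
So out = 3

Answer: 3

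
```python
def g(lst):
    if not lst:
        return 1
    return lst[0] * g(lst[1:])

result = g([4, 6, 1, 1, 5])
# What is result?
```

Product over [4, 6, 1, 1, 5] = 4 * 6 * 1 * 1 * 5 = 120

Answer: 120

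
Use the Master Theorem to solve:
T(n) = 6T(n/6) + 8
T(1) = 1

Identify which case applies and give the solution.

a=6, b=6, f(n)=8. log_6(6) = 1. Since c=0 < 1, Case 1 applies: T(n) = Θ(n^log_b(a)) = O(n).

Answer: O(n) - Case 1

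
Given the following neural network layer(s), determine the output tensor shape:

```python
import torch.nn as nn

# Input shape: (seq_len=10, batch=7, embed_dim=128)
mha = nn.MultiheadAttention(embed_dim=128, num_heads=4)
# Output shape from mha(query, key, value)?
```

Input: (10, 7, 128) -> Output: (10, 7, 128)

Answer: (10, 7, 128)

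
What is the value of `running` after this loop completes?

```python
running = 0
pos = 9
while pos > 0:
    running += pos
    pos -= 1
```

Sum 9 down to 1
`running` takes the values: 0 → 9 → 17 → 24 → 30 → 35 → 39 → 42 → 44 → 45

Answer: 45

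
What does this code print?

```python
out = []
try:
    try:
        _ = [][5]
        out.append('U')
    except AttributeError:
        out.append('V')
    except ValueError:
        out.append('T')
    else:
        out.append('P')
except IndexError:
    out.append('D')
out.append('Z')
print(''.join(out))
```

Execution trace: 'D' (outer except IndexError) → 'Z' (after the try/except). Output: DZ

Answer: DZ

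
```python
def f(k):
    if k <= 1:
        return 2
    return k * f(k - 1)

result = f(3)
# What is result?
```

f(3) = 3 * 2 * 2 = 12

Answer: 12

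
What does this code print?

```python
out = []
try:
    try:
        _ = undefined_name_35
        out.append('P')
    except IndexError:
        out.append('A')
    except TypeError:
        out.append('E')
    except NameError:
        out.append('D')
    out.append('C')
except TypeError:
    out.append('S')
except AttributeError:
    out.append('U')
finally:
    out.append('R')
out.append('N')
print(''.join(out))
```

Execution trace: 'D' (inner except NameError) → 'C' (try body, no exception) → 'R' (finally) → 'N' (after the try/except). Output: DCRN

Answer: DCRN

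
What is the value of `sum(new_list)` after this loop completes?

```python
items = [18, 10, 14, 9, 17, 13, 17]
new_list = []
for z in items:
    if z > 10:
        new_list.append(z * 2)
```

Sum of doubled values > 10
`new_list` takes the values: [] → [36] → [36, 28] → [36, 28, 34] → [36, 28, 34, 26] → [36, 28, 34, 26, 34]
So `sum(new_list)` = 158

Answer: 158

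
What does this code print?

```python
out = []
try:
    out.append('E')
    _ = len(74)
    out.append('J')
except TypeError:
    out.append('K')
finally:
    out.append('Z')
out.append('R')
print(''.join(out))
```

Execution trace: 'E' (try body) → 'K' (except TypeError) → 'Z' (finally) → 'R' (after the try/except). Output: EKZR

Answer: EKZR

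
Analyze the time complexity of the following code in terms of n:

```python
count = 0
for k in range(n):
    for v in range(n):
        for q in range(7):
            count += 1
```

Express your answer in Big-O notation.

Each loop level contributes: n × n × 1. Multiplying the contributions gives O(n^2).

Answer: O(n^2)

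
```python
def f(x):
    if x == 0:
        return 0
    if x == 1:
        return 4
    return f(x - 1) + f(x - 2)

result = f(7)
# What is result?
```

Build up from base cases: f(0)=0, f(1)=4, f(2)=4, f(3)=8, f(4)=12, f(5)=20, f(6)=32, ..., f(7)=52

Answer: 52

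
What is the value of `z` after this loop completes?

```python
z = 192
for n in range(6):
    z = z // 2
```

Halve 6 times: 192 // 2^6 = 3
`z` takes the values: 192 → 96 → 48 → 24 → 12 → 6 → 3

Answer: 3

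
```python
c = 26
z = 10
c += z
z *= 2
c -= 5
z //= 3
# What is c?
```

Trace:
`c = 26` → c = 26
`z = 10` → z = 10
`c += z` → c = 36
`z *= 2` → z = 20
`c -= 5` → c = 31
`z //= 3` → z = 6
So c = 31

Answer: 31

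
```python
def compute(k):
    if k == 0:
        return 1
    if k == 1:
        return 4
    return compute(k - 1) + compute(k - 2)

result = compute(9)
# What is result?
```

Build up from base cases: compute(0)=1, compute(1)=4, compute(2)=5, compute(3)=9, compute(4)=14, compute(5)=23, compute(6)=37, ..., compute(9)=157

Answer: 157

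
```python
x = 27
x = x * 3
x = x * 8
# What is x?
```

Trace:
`x = 27` → x = 27
`x = x * 3` → x = 81
`x = x * 8` → x = 648
So x = 648

Answer: 648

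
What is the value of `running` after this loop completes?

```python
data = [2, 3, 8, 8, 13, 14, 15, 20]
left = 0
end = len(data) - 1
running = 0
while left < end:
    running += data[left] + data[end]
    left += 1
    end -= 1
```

Sum of pairs from ends
`running` takes the values: 0 → 22 → 40 → 62 → 83

Answer: 83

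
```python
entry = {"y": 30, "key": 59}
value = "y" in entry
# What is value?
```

Trace:
`entry = {"y": 30, "key": 59}` → entry = {'y': 30, 'key': 59}
`value = "y" in entry` → value = True
So value = True

Answer: True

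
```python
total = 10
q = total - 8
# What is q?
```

Trace:
`total = 10` → total = 10
`q = total - 8` → q = 2
So q = 2

Answer: 2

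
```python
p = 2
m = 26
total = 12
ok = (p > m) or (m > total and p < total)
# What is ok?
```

Trace:
`p = 2` → p = 2
`m = 26` → m = 26
`total = 12` → total = 12
`ok = (p > m) or (m > total and p < total)` → ok = True
So ok = True

Answer: True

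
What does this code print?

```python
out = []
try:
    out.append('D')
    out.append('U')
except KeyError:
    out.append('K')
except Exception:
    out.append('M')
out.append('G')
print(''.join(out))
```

Execution trace: 'D' (try body) → 'U' (try body, no exception) → 'G' (after the try/except). Output: DUG

Answer: DUG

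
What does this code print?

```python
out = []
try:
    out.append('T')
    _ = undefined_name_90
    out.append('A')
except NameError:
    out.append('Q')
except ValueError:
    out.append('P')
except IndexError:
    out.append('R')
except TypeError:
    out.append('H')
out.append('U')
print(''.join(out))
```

Execution trace: 'T' (try body) → 'Q' (except NameError) → 'U' (after the try/except). Output: TQU

Answer: TQU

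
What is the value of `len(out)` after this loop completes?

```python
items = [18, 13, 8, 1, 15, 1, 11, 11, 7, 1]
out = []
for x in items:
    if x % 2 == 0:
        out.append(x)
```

Count even numbers in [18, 13, 8, 1, 15, 1, 11, 11, 7, 1]
`out` takes the values: [] → [18] → [18, 8]
So `len(out)` = 2

Answer: 2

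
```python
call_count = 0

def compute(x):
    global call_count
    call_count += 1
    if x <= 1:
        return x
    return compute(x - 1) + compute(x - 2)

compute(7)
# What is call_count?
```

Calls(x) = 1 + Calls(x-1) + Calls(x-2); Calls(0)=Calls(1)=1. For x=7 this gives 41.

Answer: 41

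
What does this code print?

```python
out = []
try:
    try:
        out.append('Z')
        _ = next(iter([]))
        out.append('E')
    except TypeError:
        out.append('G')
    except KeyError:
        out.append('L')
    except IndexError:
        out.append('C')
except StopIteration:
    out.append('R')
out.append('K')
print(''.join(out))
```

Execution trace: 'Z' (try body) → 'R' (outer except StopIteration) → 'K' (after the try/except). Output: ZRK

Answer: ZRK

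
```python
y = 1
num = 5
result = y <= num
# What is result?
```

Trace:
`y = 1` → y = 1
`num = 5` → num = 5
`result = y <= num` → result = True
So result = True

Answer: True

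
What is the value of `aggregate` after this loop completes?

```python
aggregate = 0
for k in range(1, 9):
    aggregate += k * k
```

Sum of squares 1² to 8² = 204
`aggregate` takes the values: 0 → 1 → 5 → 14 → 30 → 55 → 91 → 140 → 204

Answer: 204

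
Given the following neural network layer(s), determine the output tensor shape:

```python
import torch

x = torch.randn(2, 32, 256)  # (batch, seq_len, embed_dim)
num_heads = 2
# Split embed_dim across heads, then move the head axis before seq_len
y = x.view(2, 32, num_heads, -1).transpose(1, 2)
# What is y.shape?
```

Input: (2, 32, 256) -> head_dim = 256 // 2 = 128; after view: (2, 32, 2, 128) -> after transpose(1, 2): (2, 2, 32, 128) -> Output: (2, 2, 32, 128)

Answer: (2, 2, 32, 128)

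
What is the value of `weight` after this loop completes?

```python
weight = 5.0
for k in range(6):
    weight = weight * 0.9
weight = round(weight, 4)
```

Exponential decay: 5.0 * 0.9^6
`weight` takes the values: 5.0 → 4.5 → 4.05 → 3.645 → 3.2805 → 2.95245 → 2.657205 → 2.6572

Answer: 2.6572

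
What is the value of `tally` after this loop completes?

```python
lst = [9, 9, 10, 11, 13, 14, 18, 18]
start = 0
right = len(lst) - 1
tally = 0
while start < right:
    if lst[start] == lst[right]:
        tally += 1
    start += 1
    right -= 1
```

Count matching pairs from ends
`tally` takes the values: 0

Answer: 0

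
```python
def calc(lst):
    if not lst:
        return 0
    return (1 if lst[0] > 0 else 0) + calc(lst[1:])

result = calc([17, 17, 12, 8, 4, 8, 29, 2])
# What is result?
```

Count of positive elements in [17, 17, 12, 8, 4, 8, 29, 2] = 8

Answer: 8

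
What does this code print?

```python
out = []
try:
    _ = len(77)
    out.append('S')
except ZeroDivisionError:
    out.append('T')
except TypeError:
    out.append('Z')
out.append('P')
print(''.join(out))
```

Execution trace: 'Z' (except TypeError) → 'P' (after the try/except). Output: ZP

Answer: ZP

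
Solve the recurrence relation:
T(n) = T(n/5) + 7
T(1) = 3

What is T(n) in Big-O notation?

Each step divides n by 5 and adds 7. After log_5(n) steps we reach T(1)=3. So T(n) = 7·log_5(n) + 3 = O(log n).

Answer: O(log n)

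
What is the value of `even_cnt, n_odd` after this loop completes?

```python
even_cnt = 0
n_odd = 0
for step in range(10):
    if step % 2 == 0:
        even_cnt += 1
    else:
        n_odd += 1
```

Count evens and odds in range(10)
`even_cnt, n_odd` takes the values: (0, 0) → (1, 0) → (1, 1) → (2, 1) → (2, 2) → (3, 2) → (3, 3) → (4, 3) → (4, 4) → (5, 4) → (5, 5)

Answer: 5, 5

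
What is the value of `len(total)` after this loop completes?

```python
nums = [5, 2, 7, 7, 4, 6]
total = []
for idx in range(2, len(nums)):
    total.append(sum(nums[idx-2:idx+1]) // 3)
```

Number of 3-element averages
`total` takes the values: [] → [4] → [4, 5] → [4, 5, 6] → [4, 5, 6, 5]
So `len(total)` = 4

Answer: 4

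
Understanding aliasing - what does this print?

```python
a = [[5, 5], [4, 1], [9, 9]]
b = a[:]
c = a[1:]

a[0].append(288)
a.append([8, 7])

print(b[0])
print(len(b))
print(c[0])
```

Key concept: slice with nested mutation.
Step by step:
`a = [[5, 5], [4, 1], [9, 9]]` → a = [[5, 5], [4, 1], [9, 9]]
`b = a[:]` → b = [[5, 5], [4, 1], [9, 9]]
`c = a[1:]` → c = [[4, 1], [9, 9]]
`a[0].append(288)` → a = [[5, 5, 288], [4, 1], [9, 9]]; b = [[5, 5, 288], [4, 1], [9, 9]]
`a.append([8, 7])` → a = [[5, 5, 288], [4, 1], [9, 9], [8, 7]]
`print(b[0])` → prints [5, 5, 288]
`print(len(b))` → prints 3
`print(c[0])` → prints [4, 1]

Answer:
[5, 5, 288]
3
[4, 1]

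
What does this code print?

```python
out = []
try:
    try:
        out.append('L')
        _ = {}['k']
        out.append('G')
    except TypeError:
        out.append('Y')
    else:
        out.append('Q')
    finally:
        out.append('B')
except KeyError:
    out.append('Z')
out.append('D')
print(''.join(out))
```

Execution trace: 'L' (try body) → 'B' (finally) → 'Z' (outer except KeyError) → 'D' (after the try/except). Output: LBZD

Answer: LBZD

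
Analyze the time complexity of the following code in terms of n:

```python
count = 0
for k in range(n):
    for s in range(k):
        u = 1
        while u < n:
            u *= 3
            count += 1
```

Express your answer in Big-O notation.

Each loop level contributes: n × n × log n. Multiplying the contributions gives O(n^2 log n).

Answer: O(n^2 log n)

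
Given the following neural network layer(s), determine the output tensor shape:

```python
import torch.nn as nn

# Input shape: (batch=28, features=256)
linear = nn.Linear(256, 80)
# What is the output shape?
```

Input: (28, 256) -> Output: (28, 80)

Answer: (28, 80)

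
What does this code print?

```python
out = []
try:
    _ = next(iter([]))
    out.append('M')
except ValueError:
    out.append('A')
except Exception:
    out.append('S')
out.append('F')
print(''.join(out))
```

Execution trace: 'S' (except Exception) → 'F' (after the try/except). Output: SF

Answer: SF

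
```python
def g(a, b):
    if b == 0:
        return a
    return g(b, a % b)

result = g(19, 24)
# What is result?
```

g(19, 24) -> g(24, 19) -> g(19, 5) -> g(5, 4) -> g(4, 1) -> g(1, 0) -> 1

Answer: 1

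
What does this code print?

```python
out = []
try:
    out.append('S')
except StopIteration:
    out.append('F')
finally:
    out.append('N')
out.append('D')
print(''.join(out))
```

Execution trace: 'S' (try body, no exception) → 'N' (finally) → 'D' (after the try/except). Output: SND

Answer: SND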